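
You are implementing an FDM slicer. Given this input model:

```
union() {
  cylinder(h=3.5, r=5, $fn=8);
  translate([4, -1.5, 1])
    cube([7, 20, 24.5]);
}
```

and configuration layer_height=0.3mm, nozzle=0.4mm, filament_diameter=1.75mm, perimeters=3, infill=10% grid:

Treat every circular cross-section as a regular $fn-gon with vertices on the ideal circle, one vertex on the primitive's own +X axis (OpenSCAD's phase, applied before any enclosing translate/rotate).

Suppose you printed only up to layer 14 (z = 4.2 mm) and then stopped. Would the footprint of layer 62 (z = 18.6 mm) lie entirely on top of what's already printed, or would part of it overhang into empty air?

entirely on top

Compare the two slices. At z = 4.2: the cylinder is absent (z outside [0, 3.5]); the cube at (4, -1.5) (footprint 7×20) is included at this height (area 140.00 mm²); Taking the union: only the 7×20 cube at (4, -1.5) is present, so the union is just that shape — area = 140.00 mm². At z = 18.6: the cylinder is absent (z outside [0, 3.5]); the cube at (4, -1.5) is present — its section is the full 7×20 rectangle (area 140.00 mm²); Taking the union: only the 7×20 cube at (4, -1.5) is present, so the union is just that shape — area = 140.00 mm². Checking containment: the cross-section at z = 18.6 is a subset of the cross-section at z = 4.2.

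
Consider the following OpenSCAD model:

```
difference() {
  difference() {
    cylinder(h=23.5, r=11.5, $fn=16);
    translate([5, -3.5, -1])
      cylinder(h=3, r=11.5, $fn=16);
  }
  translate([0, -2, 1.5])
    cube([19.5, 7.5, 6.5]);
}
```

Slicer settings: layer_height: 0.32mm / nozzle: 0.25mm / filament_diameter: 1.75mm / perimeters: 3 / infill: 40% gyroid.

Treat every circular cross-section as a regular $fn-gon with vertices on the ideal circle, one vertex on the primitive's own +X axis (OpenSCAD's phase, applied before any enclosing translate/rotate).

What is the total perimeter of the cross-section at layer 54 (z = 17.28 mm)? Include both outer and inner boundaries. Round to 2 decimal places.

71.79 mm

At z = 17.28 mm: the r=11.5 cylinder contributes a regular 16-gon of circumradius 11.5 (perimeter = 2·16·11.500·sin(180°/16) = 71.79 mm); the cylinder at (5, -3.5) does not reach this height (z outside [-1, 2]); After the difference (first − rest): none of the subtracted shapes is present at this height, so the r=11.5 cylinder is unchanged — boundary = 71.79 mm; the cube at (0, -2) is absent (z outside [1.5, 8]); After the difference (first − rest): none of the subtracted shapes is present at this height, so that combined region is unchanged — boundary = 71.79 mm. Overall, the cross-section is a single solid region. Total boundary length (outer) = 71.79 mm.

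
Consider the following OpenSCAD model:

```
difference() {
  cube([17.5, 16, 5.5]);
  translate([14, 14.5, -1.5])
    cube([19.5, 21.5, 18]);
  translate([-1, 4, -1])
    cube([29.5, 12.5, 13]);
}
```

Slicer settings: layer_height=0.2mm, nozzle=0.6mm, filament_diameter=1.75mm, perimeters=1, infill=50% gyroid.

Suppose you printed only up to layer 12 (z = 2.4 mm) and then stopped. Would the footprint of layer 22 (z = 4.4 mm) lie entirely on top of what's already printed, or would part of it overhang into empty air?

Compare the two slices. At z = 2.4: the cube is present — its section is the full 17.5×16 rectangle (area 280.00 mm²); the cube at (14, 14.5) (footprint 19.5×21.5) is included at this height (area 419.25 mm²); the cube at (-1, 4) (footprint 29.5×12.5) is included at this height (area 368.75 mm²); Subtracting the remaining from the first: starting from the 17.5×16 cube (280.00 mm²), the 19.5×21.5 cube at (14, 14.5) partially overlaps it — only the 5.25 mm² overlap (of its 419.25 mm²) is removed, clipping the outline; the 29.5×12.5 cube at (-1, 4) partially overlaps it — only the 204.75 mm² overlap (of its 368.75 mm²) is removed, clipping the outline — area = 70.00 mm². At z = 4.4: the cube is present — its section is the full 17.5×16 rectangle (area 280.00 mm²); the cube at (14, 14.5) is present — its section is the full 19.5×21.5 rectangle (area 419.25 mm²); the cube at (-1, 4) (footprint 29.5×12.5) is included at this height (area 368.75 mm²); Subtracting the remaining from the first: starting from the 17.5×16 cube (280.00 mm²), the 19.5×21.5 cube at (14, 14.5) partially overlaps it — only the 5.25 mm² overlap (of its 419.25 mm²) is removed, clipping the outline; the 29.5×12.5 cube at (-1, 4) partially overlaps it — only the 204.75 mm² overlap (of its 368.75 mm²) is removed, clipping the outline — area = 70.00 mm². Checking containment: the cross-section at z = 4.4 is a subset of the cross-section at z = 2.4.

entirely on top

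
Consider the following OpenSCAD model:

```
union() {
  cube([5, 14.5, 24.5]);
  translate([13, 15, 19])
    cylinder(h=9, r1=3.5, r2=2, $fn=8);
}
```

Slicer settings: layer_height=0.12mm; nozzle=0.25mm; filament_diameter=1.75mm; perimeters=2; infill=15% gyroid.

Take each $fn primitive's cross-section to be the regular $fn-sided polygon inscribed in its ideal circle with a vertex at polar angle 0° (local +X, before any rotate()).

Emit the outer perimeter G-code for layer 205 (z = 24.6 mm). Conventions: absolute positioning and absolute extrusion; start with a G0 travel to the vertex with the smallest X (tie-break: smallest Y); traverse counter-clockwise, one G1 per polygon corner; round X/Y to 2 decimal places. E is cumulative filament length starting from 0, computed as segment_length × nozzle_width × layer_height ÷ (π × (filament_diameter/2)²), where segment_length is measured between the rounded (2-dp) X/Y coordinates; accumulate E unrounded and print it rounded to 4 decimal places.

At z = 24.6 mm: the cube is not intersected at this z (z outside [0, 24.5]); the cone at (13, 15) contributes a regular 8-gon of circumradius 2.567 (interpolated between r1=3.5 and r2=2 at t=0.622); Merging all regions: only the cone at (13, 15) is present, so the union is just that shape — 1 connected region. The outline is a single polygon with 8 vertices. Extrusion per mm of travel: 0.25 × 0.12 / (π × 0.875²) = 0.012473. Accumulating E over each segment gives final E = 0.1959.

G0 X10.43 Y15.00 Z24.60
G1 X11.19 Y13.19 E0.0245
G1 X13.00 Y12.43 E0.0490
G1 X14.81 Y13.19 E0.0735
G1 X15.57 Y15.00 E0.0979
G1 X14.81 Y16.81 E0.1224
G1 X13.00 Y17.57 E0.1469
G1 X11.19 Y16.81 E0.1714
G1 X10.43 Y15.00 E0.1959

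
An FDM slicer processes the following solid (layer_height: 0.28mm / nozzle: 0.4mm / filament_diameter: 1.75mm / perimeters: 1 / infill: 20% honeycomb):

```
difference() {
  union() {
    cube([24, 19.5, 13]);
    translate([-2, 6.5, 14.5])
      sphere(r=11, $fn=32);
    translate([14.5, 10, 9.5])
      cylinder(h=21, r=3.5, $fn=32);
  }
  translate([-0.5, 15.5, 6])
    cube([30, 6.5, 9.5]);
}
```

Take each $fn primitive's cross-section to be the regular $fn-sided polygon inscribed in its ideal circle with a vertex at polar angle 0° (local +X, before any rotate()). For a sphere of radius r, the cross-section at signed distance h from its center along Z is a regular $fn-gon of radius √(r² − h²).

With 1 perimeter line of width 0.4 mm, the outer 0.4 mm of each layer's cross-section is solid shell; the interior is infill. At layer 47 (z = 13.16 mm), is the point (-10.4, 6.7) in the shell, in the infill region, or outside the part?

At z = 13.16 mm: the cube is not intersected at this z (z outside [0, 13]); the sphere at (-2, 6.5): section is a regular 32-gon, circumradius = √(r²−h²) = √(11²−1.34²) = 10.918; the r=3.5 cylinder at (14.5, 10) gives a regular 32-gon of circumradius 3.5 (constant along its height); Merging all regions: the 2 present regions are separate (no shared area or edge), so areas and boundary lengths simply add and each stays a separate island — 2 connected regions; the cube at (-0.5, 15.5) (footprint 30×6.5) is included at this height; After the difference (first − rest): starting from that combined region, the 30×6.5 cube at (-0.5, 15.5) partially overlaps it — only the 5.06 mm² overlap (of its 195.00 mm²) is removed, clipping the outline — 2 connected regions. Overall, the cross-section has 2 separate islands. The nearest boundary edge runs (-12.92, 6.50)→(-12.71, 8.63); distance from the point to it = 2.49 mm. (Shell/infill is judged within the island containing the point — the largest one.) The point is inside the cross-section and 2.49 mm from the nearest boundary — more than the 0.4 mm shell width (1 × 0.4), so it's in the infill interior.

infill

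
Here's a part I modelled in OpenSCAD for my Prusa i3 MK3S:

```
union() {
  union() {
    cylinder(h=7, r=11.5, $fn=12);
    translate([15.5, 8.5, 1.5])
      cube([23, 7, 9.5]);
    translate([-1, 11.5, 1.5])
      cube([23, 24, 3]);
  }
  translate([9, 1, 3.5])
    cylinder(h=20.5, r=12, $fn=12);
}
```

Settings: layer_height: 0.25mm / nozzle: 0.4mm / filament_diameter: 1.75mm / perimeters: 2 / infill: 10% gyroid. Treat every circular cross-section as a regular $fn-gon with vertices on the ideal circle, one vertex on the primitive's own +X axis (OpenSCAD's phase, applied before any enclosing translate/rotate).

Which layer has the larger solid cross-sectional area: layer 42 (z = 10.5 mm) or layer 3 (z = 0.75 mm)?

Layer 42 (z = 10.5): the cylinder is absent (z outside [0, 7]); the cube at (15.5, 8.5) is present — its section is the full 23×7 rectangle (area 161.00 mm²); the cube at (-1, 11.5) is not intersected at this z (z outside [1.5, 4.5]); Combining (union): only the 23×7 cube at (15.5, 8.5) is present, so the union is just that shape — area = 161.00 mm²; the r=12 cylinder at (9, 1) contributes a regular 12-gon of circumradius 12 (area = (12/2)·12.000²·sin(360°/12) = 432.00 mm²); Merging all regions: the regions partially overlap — summed areas 593.00 mm² minus the doubly-counted overlap 2.86 mm² gives 590.14 mm² — area = 590.14 mm². So its area = 590.14 mm². Layer 3 (z = 0.75): the r=11.5 cylinder gives a regular 12-gon of circumradius 11.5 (constant along its height) (area = (12/2)·11.500²·sin(360°/12) = 396.75 mm²); the cube at (15.5, 8.5) is absent (z outside [1.5, 11]); the cube at (-1, 11.5) is absent (z outside [1.5, 4.5]); Combining (union): only the r=11.5 cylinder is present, so the union is just that shape — area = 396.75 mm²; the cylinder at (9, 1) does not reach this height (z outside [3.5, 24]); Taking the union: only that combined region is present, so the union is just that shape — area = 396.75 mm². So its area = 396.75 mm². Layer 42 is larger (590.14 vs 396.75 mm²).

layer 42 (z = 10.5 mm)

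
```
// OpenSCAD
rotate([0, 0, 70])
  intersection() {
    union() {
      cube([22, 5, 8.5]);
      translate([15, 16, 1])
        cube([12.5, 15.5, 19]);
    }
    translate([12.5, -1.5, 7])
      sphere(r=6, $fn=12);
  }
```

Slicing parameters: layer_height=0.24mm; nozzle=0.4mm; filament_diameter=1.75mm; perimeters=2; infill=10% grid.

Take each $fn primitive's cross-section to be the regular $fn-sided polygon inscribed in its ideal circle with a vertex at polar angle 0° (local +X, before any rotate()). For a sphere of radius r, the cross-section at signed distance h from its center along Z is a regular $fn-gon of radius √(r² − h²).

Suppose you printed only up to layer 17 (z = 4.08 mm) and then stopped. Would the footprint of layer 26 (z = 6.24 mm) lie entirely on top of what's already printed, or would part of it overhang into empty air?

Compare the two slices. At z = 4.08: the cube (footprint 22×5) is included at this height (area 110.00 mm²); the cube at (15, 16) (footprint 12.5×15.5) is included at this height (area 193.75 mm²); Combining (union): the 2 present regions are separate (no shared area or edge), so areas and boundary lengths simply add and each stays a separate island — area = 303.75 mm²; the r=6 sphere at (12.5, -1.5) contributes a regular 12-gon of circumradius √(6²−2.92²) = 5.242 (area = (12/2)·5.242²·sin(360°/12) = 82.42 mm²); Keeping only the common overlap: the r=6 sphere at (12.5, -1.5) partially overlaps that combined region; clipping to the common part keeps 26.09 mm² — area = 26.09 mm²; (rotated 70° about Z; rotation is an isometry so areas/perimeters/island counts are preserved). At z = 6.24: the cube (footprint 22×5) is included at this height (area 110.00 mm²); the cube at (15, 16) (footprint 12.5×15.5) is included at this height (area 193.75 mm²); Merging all regions: the 2 present regions are separate (no shared area or edge), so areas and boundary lengths simply add and each stays a separate island — area = 303.75 mm²; the r=6 sphere at (12.5, -1.5) contributes a regular 12-gon of circumradius √(6²−0.76²) = 5.952 (area = (12/2)·5.952²·sin(360°/12) = 106.27 mm²); Keeping only the common overlap: the r=6 sphere at (12.5, -1.5) partially overlaps the result so far; clipping to the common part keeps 35.88 mm² — area = 35.88 mm²; (whole slice rotated 70° about Z — lengths, areas and connectivity unchanged). Checking containment: at z = 6.24 the cross-section extends beyond the z = 4.08 cross-section by about 9.79 mm².

part overhangs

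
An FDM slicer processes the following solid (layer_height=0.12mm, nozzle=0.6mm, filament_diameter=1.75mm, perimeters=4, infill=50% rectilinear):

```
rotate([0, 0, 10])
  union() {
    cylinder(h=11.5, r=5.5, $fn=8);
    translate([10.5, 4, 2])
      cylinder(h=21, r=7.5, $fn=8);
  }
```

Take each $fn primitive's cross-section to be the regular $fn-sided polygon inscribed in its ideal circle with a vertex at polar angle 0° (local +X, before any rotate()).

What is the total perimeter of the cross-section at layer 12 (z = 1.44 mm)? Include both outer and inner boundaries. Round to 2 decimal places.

At z = 1.44 mm: the cylinder: section is a regular 8-gon, circumradius r=5.5 (perimeter = 2·8·5.500·sin(180°/8) = 33.68 mm); the cylinder at (10.5, 4) does not reach this height (z outside [2, 23]); Merging all regions: only the r=5.5 cylinder is present, so the union is just that shape — boundary = 33.68 mm; (rotated 10° about Z; rotation is an isometry so areas/perimeters/island counts are preserved). Overall, the cross-section is a single solid region. Total boundary length (outer) = 33.68 mm.

33.68 mm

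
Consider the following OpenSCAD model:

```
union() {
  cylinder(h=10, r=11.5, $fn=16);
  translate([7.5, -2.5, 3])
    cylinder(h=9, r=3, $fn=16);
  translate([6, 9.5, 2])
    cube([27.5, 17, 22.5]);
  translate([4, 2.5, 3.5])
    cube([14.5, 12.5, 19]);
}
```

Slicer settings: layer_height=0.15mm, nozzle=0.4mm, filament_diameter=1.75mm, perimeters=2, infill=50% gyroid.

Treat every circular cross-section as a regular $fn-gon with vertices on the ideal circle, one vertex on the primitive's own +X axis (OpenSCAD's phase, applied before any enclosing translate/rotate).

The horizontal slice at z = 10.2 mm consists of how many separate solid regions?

2

At z = 10.2 mm: the cylinder is absent (z outside [0, 10]); the cylinder at (7.5, -2.5): section is a regular 16-gon, circumradius r=3; the cube at (6, 9.5) (footprint 27.5×17) is included at this height; the 14.5×12.5 cube at (4, 2.5) contributes its full rectangle; Combining (union): the regions partially overlap (shared area 68.75 mm²), so overlapping operands fuse into one piece — 2 connected regions. The result has 2 disconnected regions.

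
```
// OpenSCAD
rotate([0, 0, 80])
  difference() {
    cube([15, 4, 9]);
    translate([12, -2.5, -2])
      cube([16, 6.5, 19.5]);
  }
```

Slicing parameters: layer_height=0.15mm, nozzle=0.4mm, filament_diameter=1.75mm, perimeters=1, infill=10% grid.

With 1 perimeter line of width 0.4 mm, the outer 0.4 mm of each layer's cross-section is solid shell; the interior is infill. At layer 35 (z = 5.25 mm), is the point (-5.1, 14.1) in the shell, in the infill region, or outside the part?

At z = 5.25 mm: the cube is present — its section is the full 15×4 rectangle; the cube at (12, -2.5) is present — its section is the full 16×6.5 rectangle; After the difference (first − rest): starting from the 15×4 cube, the 16×6.5 cube at (12, -2.5) partially overlaps it — only the 12.00 mm² overlap (of its 104.00 mm²) is removed, clipping the outline — 1 connected region; (rotated 80° about Z; rotation is an isometry so areas/perimeters/island counts are preserved). Overall, the cross-section is a single solid region. Undo the 80° rotation: the query point maps to (13.000, 7.471) in the un-rotated model frame. The nearest boundary edge runs (0.00, 4.00)→(12.00, 4.00); distance from the point to it = 3.61 mm. The point is not inside any of the regions above, so it lies outside the cross-section (3.61 mm from the nearest boundary).

outside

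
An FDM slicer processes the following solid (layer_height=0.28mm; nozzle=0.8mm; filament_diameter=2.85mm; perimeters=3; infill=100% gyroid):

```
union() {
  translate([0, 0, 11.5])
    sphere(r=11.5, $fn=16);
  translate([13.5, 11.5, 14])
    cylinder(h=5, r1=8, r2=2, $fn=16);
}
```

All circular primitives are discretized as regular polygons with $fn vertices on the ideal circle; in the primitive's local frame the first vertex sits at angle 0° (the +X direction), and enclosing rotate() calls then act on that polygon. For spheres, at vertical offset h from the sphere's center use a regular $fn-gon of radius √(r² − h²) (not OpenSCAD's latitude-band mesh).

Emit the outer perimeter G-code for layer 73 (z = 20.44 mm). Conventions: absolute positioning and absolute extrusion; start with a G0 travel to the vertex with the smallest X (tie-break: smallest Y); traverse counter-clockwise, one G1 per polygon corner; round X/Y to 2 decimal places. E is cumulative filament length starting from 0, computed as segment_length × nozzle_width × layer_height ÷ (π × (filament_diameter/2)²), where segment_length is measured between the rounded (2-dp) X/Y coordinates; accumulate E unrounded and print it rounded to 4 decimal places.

G0 X-7.23 Y0.00 Z20.44
G1 X-6.68 Y-2.77 E0.0992
G1 X-5.11 Y-5.11 E0.1981
G1 X-2.77 Y-6.68 E0.2971
G1 X0.00 Y-7.23 E0.3962
G1 X2.77 Y-6.68 E0.4954
G1 X5.11 Y-5.11 E0.5943
G1 X6.68 Y-2.77 E0.6933
G1 X7.23 Y0.00 E0.7924
G1 X6.68 Y2.77 E0.8916
G1 X5.11 Y5.11 E0.9905
G1 X2.77 Y6.68 E1.0895
G1 X0.00 Y7.23 E1.1886
G1 X-2.77 Y6.68 E1.2878
G1 X-5.11 Y5.11 E1.3867
G1 X-6.68 Y2.77 E1.4857
G1 X-7.23 Y0.00 E1.5849

At z = 20.44 mm: the r=11.5 sphere contributes a regular 16-gon of circumradius √(11.5²−8.94²) = 7.234; the cone at (13.5, 11.5) is absent (z outside [14, 19]); Merging all regions: only the r=11.5 sphere is present, so the union is just that shape — 1 connected region. The outline is a single polygon with 16 vertices. Extrusion per mm of travel: 0.8 × 0.28 / (π × 1.425²) = 0.035113. Accumulating E over each segment gives final E = 1.5849.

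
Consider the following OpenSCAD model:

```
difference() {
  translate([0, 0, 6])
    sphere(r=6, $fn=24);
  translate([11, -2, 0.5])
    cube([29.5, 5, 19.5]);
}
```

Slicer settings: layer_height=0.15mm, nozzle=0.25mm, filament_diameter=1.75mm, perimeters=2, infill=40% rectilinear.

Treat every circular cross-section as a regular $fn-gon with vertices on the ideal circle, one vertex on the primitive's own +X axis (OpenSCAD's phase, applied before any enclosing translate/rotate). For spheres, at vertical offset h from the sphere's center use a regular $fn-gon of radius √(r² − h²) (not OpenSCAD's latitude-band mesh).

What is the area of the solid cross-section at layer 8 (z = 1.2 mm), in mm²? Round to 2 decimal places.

40.25 mm²

At z = 1.2 mm: the r=6 sphere contributes a regular 24-gon of circumradius √(6²−4.8²) = 3.600 (area = (24/2)·3.600²·sin(360°/24) = 40.25 mm²); the cube at (11, -2) (footprint 29.5×5) is included at this height (area 147.50 mm²); Taking the first minus the rest: starting from the r=6 sphere (40.25 mm²), the 29.5×5 cube at (11, -2) misses the remaining region (no effect) — area = 40.25 mm². Overall, the cross-section is a single solid region. Net area = 40.25 mm².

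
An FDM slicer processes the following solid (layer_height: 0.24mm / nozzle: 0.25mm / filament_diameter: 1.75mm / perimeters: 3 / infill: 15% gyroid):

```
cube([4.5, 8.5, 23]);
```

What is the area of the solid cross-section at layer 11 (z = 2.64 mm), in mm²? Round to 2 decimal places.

38.25 mm²

At z = 2.64 mm: the 4.5×8.5 cube contributes its full rectangle (area 38.25 mm²). Overall, the cross-section is a single solid region. Net area = 38.25 mm².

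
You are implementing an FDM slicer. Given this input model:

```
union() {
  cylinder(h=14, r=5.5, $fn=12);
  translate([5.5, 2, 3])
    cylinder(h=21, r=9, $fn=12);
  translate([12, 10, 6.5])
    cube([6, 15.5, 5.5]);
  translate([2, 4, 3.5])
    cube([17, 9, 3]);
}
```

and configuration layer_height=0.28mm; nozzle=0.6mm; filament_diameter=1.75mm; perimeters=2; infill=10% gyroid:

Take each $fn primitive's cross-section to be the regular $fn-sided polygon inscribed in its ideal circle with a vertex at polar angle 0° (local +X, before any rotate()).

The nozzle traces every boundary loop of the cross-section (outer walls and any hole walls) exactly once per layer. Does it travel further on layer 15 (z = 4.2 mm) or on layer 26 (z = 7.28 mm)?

layer 26 (z = 7.28 mm)

Layer 15 (z = 4.2): the cylinder: section is a regular 12-gon, circumradius r=5.5 (perimeter = 2·12·5.500·sin(180°/12) = 34.16 mm); the r=9 cylinder at (5.5, 2) contributes a regular 12-gon of circumradius 9 (perimeter = 2·12·9.000·sin(180°/12) = 55.90 mm); the cube at (12, 10) is not intersected at this z (z outside [6.5, 12]); the 17×9 cube at (2, 4) contributes its full rectangle (perimeter 52.00 mm); Combining (union): the regions partially overlap (shared area 136.65 mm²), so the edge portions inside another operand are dropped and the merged outline is re-measured after clipping — boundary = 77.60 mm. So its perimeter = 77.60 mm. Layer 26 (z = 7.28): the r=5.5 cylinder gives a regular 12-gon of circumradius 5.5 (constant along its height) (perimeter = 2·12·5.500·sin(180°/12) = 34.16 mm); the cylinder at (5.5, 2): section is a regular 12-gon, circumradius r=9 (perimeter = 2·12·9.000·sin(180°/12) = 55.90 mm); the cube at (12, 10) (footprint 6×15.5) is included at this height (perimeter 43.00 mm); the cube at (2, 4) is absent (z outside [3.5, 6.5]); Taking the union: the regions partially overlap (shared area 70.51 mm²), so the edge portions inside another operand are dropped and the merged outline is re-measured after clipping — boundary = 102.16 mm. So its perimeter = 102.16 mm. Layer 26 is larger (102.16 vs 77.60 mm).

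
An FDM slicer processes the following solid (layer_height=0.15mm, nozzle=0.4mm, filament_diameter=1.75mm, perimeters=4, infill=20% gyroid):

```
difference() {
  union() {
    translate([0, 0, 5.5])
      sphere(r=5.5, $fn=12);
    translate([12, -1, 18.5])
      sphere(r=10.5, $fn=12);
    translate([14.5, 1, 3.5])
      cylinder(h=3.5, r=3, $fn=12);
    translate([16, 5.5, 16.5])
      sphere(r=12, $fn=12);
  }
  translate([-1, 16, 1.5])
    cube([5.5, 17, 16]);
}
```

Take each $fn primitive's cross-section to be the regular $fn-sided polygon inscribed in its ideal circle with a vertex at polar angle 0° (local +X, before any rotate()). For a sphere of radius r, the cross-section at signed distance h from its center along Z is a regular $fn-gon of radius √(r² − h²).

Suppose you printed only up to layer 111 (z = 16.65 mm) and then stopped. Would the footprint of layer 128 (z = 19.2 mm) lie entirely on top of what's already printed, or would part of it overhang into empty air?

Compare the two slices. At z = 16.65: the sphere does not reach this height (|z−center|=11.150 > r=5.5); the r=10.5 sphere at (12, -1) contributes a regular 12-gon of circumradius √(10.5²−1.85²) = 10.336 (area = (12/2)·10.336²·sin(360°/12) = 320.48 mm²); the cylinder at (14.5, 1) is not intersected at this z (z outside [3.5, 7]); the r=12 sphere at (16, 5.5) slices to a regular 12-gon of circumradius 11.999 (√(r²−h²) with h=0.15 from center) (area = (12/2)·11.999²·sin(360°/12) = 431.93 mm²); Merging all regions: the regions partially overlap — summed areas 752.41 mm² minus the doubly-counted overlap 208.67 mm² gives 543.74 mm² — area = 543.74 mm²; the cube at (-1, 16) is present — its section is the full 5.5×17 rectangle (area 93.50 mm²); Taking the first minus the rest: starting from that combined region (543.74 mm²), the 5.5×17 cube at (-1, 16) misses the remaining region (no effect) — area = 543.74 mm². At z = 19.2: the sphere does not reach this height (|z−center|=13.700 > r=5.5); the r=10.5 sphere at (12, -1) contributes a regular 12-gon of circumradius √(10.5²−0.7²) = 10.477 (area = (12/2)·10.477²·sin(360°/12) = 329.28 mm²); the cylinder at (14.5, 1) is not intersected at this z (z outside [3.5, 7]); the r=12 sphere at (16, 5.5) slices to a regular 12-gon of circumradius 11.692 (√(r²−h²) with h=2.7 from center) (area = (12/2)·11.692²·sin(360°/12) = 410.13 mm²); Taking the union: the regions partially overlap — summed areas 739.41 mm² minus the doubly-counted overlap 205.59 mm² gives 533.82 mm² — area = 533.82 mm²; the cube at (-1, 16) is absent (z outside [1.5, 17.5]); After the difference (first − rest): none of the subtracted shapes is present at this height, so that combined region is unchanged — area = 533.82 mm². Checking containment: at z = 19.2 the cross-section extends beyond the z = 16.65 cross-section by about 4.76 mm².

part overhangs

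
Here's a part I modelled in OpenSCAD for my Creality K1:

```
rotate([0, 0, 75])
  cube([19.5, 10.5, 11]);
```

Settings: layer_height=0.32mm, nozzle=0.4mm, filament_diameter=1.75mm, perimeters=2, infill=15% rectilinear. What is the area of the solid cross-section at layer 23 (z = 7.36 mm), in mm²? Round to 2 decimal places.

At z = 7.36 mm: the 19.5×10.5 cube contributes its full rectangle (area 204.75 mm²); (whole slice rotated 75° about Z — lengths, areas and connectivity unchanged). Overall, the cross-section is a single solid region. Net area = 204.75 mm².

204.75 mm²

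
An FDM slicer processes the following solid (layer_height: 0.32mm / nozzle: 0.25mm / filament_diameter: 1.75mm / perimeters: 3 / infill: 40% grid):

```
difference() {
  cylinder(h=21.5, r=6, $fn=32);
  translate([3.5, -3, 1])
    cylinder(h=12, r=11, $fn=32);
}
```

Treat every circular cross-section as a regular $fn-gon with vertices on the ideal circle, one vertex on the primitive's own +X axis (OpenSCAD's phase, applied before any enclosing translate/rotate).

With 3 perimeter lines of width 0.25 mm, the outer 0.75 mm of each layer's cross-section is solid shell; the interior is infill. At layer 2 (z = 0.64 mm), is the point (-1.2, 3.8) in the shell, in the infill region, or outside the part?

infill

At z = 0.64 mm: the r=6 cylinder contributes a regular 32-gon of circumradius 6; the cylinder at (3.5, -3) is not intersected at this z (z outside [1, 13]); Taking the first minus the rest: none of the subtracted shapes is present at this height, so the r=6 cylinder is unchanged — 1 connected region. Overall, the cross-section is a single solid region. The nearest boundary edge runs (-1.17, 5.88)→(-2.30, 5.54); distance from the point to it = 1.99 mm. The point is inside the cross-section and 1.99 mm from the nearest boundary — more than the 0.75 mm shell width (3 × 0.25), so it's in the infill interior.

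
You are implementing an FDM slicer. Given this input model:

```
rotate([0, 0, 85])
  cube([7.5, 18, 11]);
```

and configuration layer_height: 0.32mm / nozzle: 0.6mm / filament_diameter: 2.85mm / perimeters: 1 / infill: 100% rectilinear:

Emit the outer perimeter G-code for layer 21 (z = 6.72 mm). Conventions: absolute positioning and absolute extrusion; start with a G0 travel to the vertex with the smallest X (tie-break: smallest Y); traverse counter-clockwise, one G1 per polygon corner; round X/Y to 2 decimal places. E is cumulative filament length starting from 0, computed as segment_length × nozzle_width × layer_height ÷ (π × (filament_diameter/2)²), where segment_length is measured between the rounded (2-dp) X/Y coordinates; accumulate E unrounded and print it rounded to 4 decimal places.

At z = 6.72 mm: the cube (footprint 7.5×18) is included at this height; (whole slice rotated 85° about Z — lengths, areas and connectivity unchanged). The outline is a single polygon with 4 vertices. Extrusion per mm of travel: 0.6 × 0.32 / (π × 1.425²) = 0.030097. Accumulating E over each segment gives final E = 1.5348.

G0 X-17.93 Y1.57 Z6.72
G1 X0.00 Y0.00 E0.5417
G1 X0.65 Y7.47 E0.7674
G1 X-17.28 Y9.04 E1.3091
G1 X-17.93 Y1.57 E1.5348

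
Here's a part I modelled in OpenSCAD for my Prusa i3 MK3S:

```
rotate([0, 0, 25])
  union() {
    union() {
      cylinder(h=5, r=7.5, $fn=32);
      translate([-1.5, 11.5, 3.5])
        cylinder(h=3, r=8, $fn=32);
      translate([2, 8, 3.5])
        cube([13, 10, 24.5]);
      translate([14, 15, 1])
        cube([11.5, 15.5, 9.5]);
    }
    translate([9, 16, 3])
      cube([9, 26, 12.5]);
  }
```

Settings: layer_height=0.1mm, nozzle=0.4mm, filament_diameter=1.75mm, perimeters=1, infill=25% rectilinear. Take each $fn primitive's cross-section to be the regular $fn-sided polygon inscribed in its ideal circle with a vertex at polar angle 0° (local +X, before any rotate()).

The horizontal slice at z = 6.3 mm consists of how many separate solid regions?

1

At z = 6.3 mm: the cylinder is absent (z outside [0, 5]); the cylinder at (-1.5, 11.5): section is a regular 32-gon, circumradius r=8; the cube at (2, 8) is present — its section is the full 13×10 rectangle; the 11.5×15.5 cube at (14, 15) contributes its full rectangle; Combining (union): the regions partially overlap (shared area 40.30 mm²), so overlapping operands fuse into one piece — 1 connected region; the cube at (9, 16) is present — its section is the full 9×26 rectangle; Merging all regions: the regions partially overlap (shared area 68.00 mm²), so overlapping operands fuse into one piece — 1 connected region; (whole slice rotated 25° about Z — lengths, areas and connectivity unchanged). The result has 1 disconnected region.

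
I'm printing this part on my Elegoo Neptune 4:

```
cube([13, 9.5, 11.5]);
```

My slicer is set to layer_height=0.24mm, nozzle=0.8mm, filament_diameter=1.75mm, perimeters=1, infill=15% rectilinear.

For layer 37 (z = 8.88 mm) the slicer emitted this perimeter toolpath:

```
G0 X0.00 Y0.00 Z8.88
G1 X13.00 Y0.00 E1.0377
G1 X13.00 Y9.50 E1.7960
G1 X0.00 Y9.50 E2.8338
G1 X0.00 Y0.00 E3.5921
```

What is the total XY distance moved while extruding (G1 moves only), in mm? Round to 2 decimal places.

45.00 mm

Sum the Euclidean lengths of each G1 segment: total = 45.00 mm.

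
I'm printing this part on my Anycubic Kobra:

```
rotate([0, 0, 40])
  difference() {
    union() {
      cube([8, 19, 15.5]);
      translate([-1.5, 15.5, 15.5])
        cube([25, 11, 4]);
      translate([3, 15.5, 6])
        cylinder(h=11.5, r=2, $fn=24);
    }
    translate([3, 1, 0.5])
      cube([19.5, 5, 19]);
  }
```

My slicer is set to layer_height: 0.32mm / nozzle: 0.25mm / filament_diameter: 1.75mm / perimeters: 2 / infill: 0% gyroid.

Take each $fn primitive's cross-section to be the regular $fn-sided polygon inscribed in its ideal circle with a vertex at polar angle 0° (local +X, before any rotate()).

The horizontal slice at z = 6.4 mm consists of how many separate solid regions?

1

At z = 6.4 mm: the 8×19 cube contributes its full rectangle; the cube at (-1.5, 15.5) is not intersected at this z (z outside [15.5, 19.5]); the cylinder at (3, 15.5): section is a regular 24-gon, circumradius r=2; Merging all regions: the r=2 cylinder at (3, 15.5) lies entirely inside the 8×19 cube, so the union is just the 8×19 cube — 1 connected region; the cube at (3, 1) (footprint 19.5×5) is included at this height; After the difference (first − rest): starting from that combined region, the 19.5×5 cube at (3, 1) partially overlaps it — only the 25.00 mm² overlap (of its 97.50 mm²) is removed, clipping the outline — 1 connected region; (rotated 40° about Z; rotation is an isometry so areas/perimeters/island counts are preserved). The result has 1 disconnected region.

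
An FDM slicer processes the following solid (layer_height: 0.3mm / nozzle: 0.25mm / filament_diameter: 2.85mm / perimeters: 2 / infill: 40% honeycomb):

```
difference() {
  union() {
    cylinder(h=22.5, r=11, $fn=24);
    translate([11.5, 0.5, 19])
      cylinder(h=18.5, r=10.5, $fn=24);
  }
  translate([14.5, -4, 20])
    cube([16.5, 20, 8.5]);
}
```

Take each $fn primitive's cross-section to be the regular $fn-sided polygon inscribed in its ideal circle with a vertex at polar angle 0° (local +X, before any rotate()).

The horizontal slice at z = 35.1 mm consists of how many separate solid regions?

1

At z = 35.1 mm: the cylinder is not intersected at this z (z outside [0, 22.5]); the cylinder at (11.5, 0.5): section is a regular 24-gon, circumradius r=10.5; Merging all regions: only the r=10.5 cylinder at (11.5, 0.5) is present, so the union is just that shape — 1 connected region; the cube at (14.5, -4) is absent (z outside [20, 28.5]); Taking the first minus the rest: none of the subtracted shapes is present at this height, so the result so far is unchanged — 1 connected region. The result has 1 disconnected region.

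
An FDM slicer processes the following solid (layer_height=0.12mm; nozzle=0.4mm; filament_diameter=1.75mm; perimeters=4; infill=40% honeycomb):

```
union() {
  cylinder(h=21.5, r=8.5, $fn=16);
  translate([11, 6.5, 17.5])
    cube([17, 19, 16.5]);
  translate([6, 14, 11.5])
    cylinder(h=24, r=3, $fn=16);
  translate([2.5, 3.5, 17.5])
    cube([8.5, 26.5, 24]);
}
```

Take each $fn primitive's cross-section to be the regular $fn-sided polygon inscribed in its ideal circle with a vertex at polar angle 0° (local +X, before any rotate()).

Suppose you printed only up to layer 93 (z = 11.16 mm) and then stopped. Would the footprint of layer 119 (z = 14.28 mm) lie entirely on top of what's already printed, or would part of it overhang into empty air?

Compare the two slices. At z = 11.16: the cylinder: section is a regular 16-gon, circumradius r=8.5 (area = (16/2)·8.500²·sin(360°/16) = 221.19 mm²); the cube at (11, 6.5) is absent (z outside [17.5, 34]); the cylinder at (6, 14) is not intersected at this z (z outside [11.5, 35.5]); the cube at (2.5, 3.5) is not intersected at this z (z outside [17.5, 41.5]); Merging all regions: only the r=8.5 cylinder is present, so the union is just that shape — area = 221.19 mm². At z = 14.28: the cylinder: section is a regular 16-gon, circumradius r=8.5 (area = (16/2)·8.500²·sin(360°/16) = 221.19 mm²); the cube at (11, 6.5) is not intersected at this z (z outside [17.5, 34]); the r=3 cylinder at (6, 14) contributes a regular 16-gon of circumradius 3 (area = (16/2)·3.000²·sin(360°/16) = 27.55 mm²); the cube at (2.5, 3.5) does not reach this height (z outside [17.5, 41.5]); Merging all regions: the 2 present regions are separate (no shared area or edge), so areas and boundary lengths simply add and each stays a separate island — area = 248.74 mm². Checking containment: at z = 14.28 the cross-section extends beyond the z = 11.16 cross-section by about 27.55 mm².

part overhangs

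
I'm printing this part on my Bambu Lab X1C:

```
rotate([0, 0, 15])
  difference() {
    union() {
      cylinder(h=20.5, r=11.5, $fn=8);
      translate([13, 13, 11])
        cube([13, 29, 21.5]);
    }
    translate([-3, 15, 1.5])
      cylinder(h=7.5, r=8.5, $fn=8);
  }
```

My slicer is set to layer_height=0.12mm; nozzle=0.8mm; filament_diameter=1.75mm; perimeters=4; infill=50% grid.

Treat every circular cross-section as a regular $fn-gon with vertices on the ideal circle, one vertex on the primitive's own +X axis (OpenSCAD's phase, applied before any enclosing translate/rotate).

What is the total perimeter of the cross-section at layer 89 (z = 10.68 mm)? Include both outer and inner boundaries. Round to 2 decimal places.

70.41 mm

At z = 10.68 mm: the r=11.5 cylinder gives a regular 8-gon of circumradius 11.5 (constant along its height) (perimeter = 2·8·11.500·sin(180°/8) = 70.41 mm); the cube at (13, 13) does not reach this height (z outside [11, 32.5]); Merging all regions: only the r=11.5 cylinder is present, so the union is just that shape — boundary = 70.41 mm; the cylinder at (-3, 15) is not intersected at this z (z outside [1.5, 9]); Taking the first minus the rest: none of the subtracted shapes is present at this height, so that combined region is unchanged — boundary = 70.41 mm; (whole slice rotated 15° about Z — lengths, areas and connectivity unchanged). Overall, the cross-section is a single solid region. Total boundary length (outer) = 70.41 mm.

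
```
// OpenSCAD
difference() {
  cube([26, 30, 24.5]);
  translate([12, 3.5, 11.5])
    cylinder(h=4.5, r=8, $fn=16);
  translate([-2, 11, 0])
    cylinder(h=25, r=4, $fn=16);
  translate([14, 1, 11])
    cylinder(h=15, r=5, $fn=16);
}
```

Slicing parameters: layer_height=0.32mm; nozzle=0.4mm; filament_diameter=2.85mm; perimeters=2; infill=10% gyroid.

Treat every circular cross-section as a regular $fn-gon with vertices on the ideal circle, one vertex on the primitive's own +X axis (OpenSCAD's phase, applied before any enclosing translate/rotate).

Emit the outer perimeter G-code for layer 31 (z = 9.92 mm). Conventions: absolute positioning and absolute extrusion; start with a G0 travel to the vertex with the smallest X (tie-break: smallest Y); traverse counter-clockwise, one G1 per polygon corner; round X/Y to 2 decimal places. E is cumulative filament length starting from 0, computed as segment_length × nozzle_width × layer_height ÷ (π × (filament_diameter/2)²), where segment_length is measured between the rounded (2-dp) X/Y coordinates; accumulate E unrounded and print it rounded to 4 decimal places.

G0 X0.00 Y0.00 Z9.92
G1 X26.00 Y0.00 E0.5217
G1 X26.00 Y30.00 E1.1236
G1 X0.00 Y30.00 E1.6453
G1 X0.00 Y14.38 E1.9587
G1 X0.83 Y13.83 E1.9787
G1 X1.70 Y12.53 E2.0101
G1 X2.00 Y11.00 E2.0414
G1 X1.70 Y9.47 E2.0726
G1 X0.83 Y8.17 E2.1040
G1 X0.00 Y7.62 E2.1240
G1 X0.00 Y0.00 E2.2769

At z = 9.92 mm: the 26×30 cube contributes its full rectangle; the cylinder at (12, 3.5) does not reach this height (z outside [11.5, 16]); the cylinder at (-2, 11): section is a regular 16-gon, circumradius r=4; the cylinder at (14, 1) is absent (z outside [11, 26]); After the difference (first − rest): starting from the 26×30 cube, the r=4 cylinder at (-2, 11) partially overlaps it — only the 9.39 mm² overlap (of its 48.98 mm²) is removed, clipping the outline — 1 connected region. The outline is a single polygon with 11 vertices. Extrusion per mm of travel: 0.4 × 0.32 / (π × 1.425²) = 0.020065. Accumulating E over each segment gives final E = 2.2769.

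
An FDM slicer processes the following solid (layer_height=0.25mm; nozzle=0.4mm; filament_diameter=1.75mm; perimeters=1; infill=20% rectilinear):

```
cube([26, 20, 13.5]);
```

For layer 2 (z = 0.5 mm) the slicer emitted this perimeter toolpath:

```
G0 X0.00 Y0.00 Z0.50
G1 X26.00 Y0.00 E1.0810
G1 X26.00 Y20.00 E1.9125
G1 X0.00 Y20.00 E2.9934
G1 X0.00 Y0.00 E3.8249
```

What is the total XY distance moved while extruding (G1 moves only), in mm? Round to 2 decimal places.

92.00 mm

Sum the Euclidean lengths of each G1 segment: total = 92.00 mm.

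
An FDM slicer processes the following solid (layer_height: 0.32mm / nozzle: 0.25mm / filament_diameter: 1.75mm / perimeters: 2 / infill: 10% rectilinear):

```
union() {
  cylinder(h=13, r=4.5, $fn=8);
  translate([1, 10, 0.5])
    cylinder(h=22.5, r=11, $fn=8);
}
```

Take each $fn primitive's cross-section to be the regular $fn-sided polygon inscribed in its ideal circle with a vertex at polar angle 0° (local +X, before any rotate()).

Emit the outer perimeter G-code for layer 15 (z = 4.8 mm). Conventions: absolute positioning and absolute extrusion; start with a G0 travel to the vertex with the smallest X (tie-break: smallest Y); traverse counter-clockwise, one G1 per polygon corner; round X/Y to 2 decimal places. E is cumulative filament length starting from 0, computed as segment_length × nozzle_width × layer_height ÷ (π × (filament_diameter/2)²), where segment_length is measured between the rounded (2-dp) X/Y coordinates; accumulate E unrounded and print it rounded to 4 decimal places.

At z = 4.8 mm: the r=4.5 cylinder gives a regular 8-gon of circumradius 4.5 (constant along its height); the cylinder at (1, 10): section is a regular 8-gon, circumradius r=11; Taking the union: the regions partially overlap (shared area 29.16 mm²), so overlapping operands fuse into one piece — 1 connected region. The outline is a single polygon with 14 vertices. Extrusion per mm of travel: 0.25 × 0.32 / (π × 0.875²) = 0.033260. Accumulating E over each segment gives final E = 2.4494.

G0 X-10.00 Y10.00 Z4.80
G1 X-6.78 Y2.22 E0.2801
G1 X-4.05 Y1.09 E0.3783
G1 X-4.50 Y0.00 E0.4175
G1 X-3.18 Y-3.18 E0.5321
G1 X0.00 Y-4.50 E0.6466
G1 X3.18 Y-3.18 E0.7611
G1 X4.50 Y0.00 E0.8756
G1 X4.34 Y0.38 E0.8893
G1 X8.78 Y2.22 E1.0492
G1 X12.00 Y10.00 E1.3292
G1 X8.78 Y17.78 E1.6093
G1 X1.00 Y21.00 E1.8893
G1 X-6.78 Y17.78 E2.1694
G1 X-10.00 Y10.00 E2.4494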